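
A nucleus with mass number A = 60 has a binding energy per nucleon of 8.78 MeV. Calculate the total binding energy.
B.E. = 8.78 × 60 = 526.8 MeV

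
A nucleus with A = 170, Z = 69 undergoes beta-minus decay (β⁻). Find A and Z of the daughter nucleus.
Daughter: A = 170, Z = 70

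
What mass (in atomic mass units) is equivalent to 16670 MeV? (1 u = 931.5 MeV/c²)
m = E/c² = 17.9 u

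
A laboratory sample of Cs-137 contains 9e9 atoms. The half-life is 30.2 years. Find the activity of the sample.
A = λN = 2.066e8 decays/year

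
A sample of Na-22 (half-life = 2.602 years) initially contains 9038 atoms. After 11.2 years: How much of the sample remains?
N = N₀(1/2)^(t/t½) = 457.4 atoms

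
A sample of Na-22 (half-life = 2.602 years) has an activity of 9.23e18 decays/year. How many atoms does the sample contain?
N = A/λ = 3.465e19 atoms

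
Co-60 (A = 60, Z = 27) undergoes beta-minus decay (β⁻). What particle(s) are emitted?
β⁻: electron (e⁻) + antineutrino (ν̄ₑ)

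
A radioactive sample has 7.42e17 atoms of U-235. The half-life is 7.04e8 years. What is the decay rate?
A = λN = 7.306e8 decays/year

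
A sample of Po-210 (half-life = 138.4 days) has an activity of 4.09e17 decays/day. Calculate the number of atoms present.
N = A/λ = 8.166e19 atoms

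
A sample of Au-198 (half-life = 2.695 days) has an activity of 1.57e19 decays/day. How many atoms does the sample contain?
N = A/λ = 6.104e19 atoms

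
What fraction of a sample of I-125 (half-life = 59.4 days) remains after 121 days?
N/N₀ = (1/2)^(t/t½) = 0.2437 = 24.4%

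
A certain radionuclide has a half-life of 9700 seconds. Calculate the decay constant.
λ = ln(2)/t½ = 7.146e-5 second⁻¹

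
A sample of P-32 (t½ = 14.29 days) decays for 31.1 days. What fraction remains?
N/N₀ = (1/2)^(t/t½) = 0.2212 = 22.1%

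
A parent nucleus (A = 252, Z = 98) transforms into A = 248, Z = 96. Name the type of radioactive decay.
ΔA = -4, ΔZ = -2 ⇒ alpha decay (α)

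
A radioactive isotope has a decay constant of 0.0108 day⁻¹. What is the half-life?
t½ = ln(2)/λ = 64.18 days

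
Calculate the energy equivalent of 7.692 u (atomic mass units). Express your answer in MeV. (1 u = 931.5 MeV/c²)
E = mc² = 7165 MeV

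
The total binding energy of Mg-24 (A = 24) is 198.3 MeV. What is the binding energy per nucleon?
B.E./A = 198.3/24 = 8.263 MeV/nucleon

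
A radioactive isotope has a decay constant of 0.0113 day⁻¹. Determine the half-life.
t½ = ln(2)/λ = 61.34 days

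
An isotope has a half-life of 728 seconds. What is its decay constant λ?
λ = ln(2)/t½ = 9.521e-4 second⁻¹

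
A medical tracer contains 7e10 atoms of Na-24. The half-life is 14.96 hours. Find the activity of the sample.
A = λN = 3.243e9 decays/hour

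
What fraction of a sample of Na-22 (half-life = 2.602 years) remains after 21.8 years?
N/N₀ = (1/2)^(t/t½) = 0.003006 = 0.301%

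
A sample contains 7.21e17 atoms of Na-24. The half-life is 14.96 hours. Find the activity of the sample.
A = λN = 3.341e16 decays/hour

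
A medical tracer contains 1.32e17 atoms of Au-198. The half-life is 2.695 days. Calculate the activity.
A = λN = 3.395e16 decays/day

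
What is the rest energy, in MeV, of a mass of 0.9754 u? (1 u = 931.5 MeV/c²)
E = mc² = 908.6 MeV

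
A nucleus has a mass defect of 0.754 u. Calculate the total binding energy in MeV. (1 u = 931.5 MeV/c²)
B.E. = Δm × 931.5 = 702.4 MeV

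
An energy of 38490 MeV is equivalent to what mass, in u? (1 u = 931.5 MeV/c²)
m = E/c² = 41.32 u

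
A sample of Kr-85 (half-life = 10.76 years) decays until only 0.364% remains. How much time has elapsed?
t = t½ × log₂(N₀/N) = 87.18 years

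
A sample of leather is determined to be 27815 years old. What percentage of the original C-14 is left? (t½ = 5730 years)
N/N₀ = (1/2)^(t/t½) = 0.03457 = 3.46%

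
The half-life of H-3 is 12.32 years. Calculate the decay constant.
λ = ln(2)/t½ = 0.05626 year⁻¹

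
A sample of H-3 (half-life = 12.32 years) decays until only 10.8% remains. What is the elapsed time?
t = t½ × log₂(N₀/N) = 39.56 years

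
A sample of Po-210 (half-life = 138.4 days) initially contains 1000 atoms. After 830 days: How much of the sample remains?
N = N₀(1/2)^(t/t½) = 15.66 atoms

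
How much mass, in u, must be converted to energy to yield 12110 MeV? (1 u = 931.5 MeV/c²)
m = E/c² = 13 u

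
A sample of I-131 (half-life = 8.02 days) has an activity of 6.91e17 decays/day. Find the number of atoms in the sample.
N = A/λ = 7.995e18 atoms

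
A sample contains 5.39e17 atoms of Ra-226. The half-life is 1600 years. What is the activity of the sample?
A = λN = 2.335e14 decays/year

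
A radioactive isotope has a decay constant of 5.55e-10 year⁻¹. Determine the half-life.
t½ = ln(2)/λ = 1.249e9 years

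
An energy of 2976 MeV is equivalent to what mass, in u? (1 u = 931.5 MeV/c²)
m = E/c² = 3.195 u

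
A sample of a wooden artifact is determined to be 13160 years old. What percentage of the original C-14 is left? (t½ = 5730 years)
N/N₀ = (1/2)^(t/t½) = 0.2035 = 20.4%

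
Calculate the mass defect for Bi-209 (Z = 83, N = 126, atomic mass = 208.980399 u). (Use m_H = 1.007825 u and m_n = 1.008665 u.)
Δm = Z·m_H + N·m_n − M = 1.761 u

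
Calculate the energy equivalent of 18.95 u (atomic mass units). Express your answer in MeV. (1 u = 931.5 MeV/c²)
E = mc² = 17650 MeV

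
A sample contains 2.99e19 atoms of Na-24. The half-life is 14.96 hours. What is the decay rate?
A = λN = 1.385e18 decays/hour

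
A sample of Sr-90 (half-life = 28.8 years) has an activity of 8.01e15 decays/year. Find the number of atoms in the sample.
N = A/λ = 3.328e17 atoms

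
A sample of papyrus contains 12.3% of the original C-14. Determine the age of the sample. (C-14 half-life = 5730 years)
Age = t½ × log₂(1/ratio) = 17320 years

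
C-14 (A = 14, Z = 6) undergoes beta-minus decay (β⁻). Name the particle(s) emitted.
β⁻: electron (e⁻) + antineutrino (ν̄ₑ)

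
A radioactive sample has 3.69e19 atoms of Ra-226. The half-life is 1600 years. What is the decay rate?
A = λN = 1.599e16 decays/year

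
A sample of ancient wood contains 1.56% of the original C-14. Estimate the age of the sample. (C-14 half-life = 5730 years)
Age = t½ × log₂(1/ratio) = 34390 years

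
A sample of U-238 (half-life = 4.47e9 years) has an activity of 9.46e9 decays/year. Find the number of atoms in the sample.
N = A/λ = 6.101e19 atoms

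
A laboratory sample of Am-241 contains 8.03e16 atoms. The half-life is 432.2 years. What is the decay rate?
A = λN = 1.288e14 decays/year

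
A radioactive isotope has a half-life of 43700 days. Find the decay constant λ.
λ = ln(2)/t½ = 1.586e-5 day⁻¹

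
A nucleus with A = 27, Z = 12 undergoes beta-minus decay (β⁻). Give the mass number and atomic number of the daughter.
Daughter: A = 27, Z = 13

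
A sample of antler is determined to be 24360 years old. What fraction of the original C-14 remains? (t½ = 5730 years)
N/N₀ = (1/2)^(t/t½) = 0.05251 = 5.25%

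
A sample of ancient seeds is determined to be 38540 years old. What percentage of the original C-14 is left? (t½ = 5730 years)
N/N₀ = (1/2)^(t/t½) = 0.009447 = 0.945%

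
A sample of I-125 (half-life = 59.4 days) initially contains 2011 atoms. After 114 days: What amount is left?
N = N₀(1/2)^(t/t½) = 531.7 atoms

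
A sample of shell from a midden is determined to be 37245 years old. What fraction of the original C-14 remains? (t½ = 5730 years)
N/N₀ = (1/2)^(t/t½) = 0.01105 = 1.1%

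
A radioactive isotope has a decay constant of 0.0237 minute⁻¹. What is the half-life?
t½ = ln(2)/λ = 29.25 minutes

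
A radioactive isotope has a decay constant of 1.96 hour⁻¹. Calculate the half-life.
t½ = ln(2)/λ = 0.3536 hours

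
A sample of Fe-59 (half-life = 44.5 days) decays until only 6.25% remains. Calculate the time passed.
t = t½ × log₂(N₀/N) = 178 days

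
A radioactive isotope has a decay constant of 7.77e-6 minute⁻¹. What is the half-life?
t½ = ln(2)/λ = 89210 minutes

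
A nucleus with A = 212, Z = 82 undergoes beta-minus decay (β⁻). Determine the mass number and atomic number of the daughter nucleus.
Daughter: A = 212, Z = 83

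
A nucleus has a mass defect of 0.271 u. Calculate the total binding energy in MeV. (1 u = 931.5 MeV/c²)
B.E. = Δm × 931.5 = 252.4 MeV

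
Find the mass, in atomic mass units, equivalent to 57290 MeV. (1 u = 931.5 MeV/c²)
m = E/c² = 61.5 u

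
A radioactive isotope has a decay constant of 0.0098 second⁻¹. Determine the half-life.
t½ = ln(2)/λ = 70.73 seconds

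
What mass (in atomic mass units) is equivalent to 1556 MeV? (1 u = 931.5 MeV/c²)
m = E/c² = 1.67 u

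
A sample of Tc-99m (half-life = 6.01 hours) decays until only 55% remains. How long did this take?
t = t½ × log₂(N₀/N) = 5.184 hours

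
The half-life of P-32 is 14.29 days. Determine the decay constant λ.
λ = ln(2)/t½ = 0.04851 day⁻¹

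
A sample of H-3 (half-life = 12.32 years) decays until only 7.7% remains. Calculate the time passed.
t = t½ × log₂(N₀/N) = 45.57 years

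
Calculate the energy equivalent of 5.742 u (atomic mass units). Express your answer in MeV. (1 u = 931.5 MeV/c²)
E = mc² = 5349 MeV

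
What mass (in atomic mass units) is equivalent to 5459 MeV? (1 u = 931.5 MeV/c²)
m = E/c² = 5.86 u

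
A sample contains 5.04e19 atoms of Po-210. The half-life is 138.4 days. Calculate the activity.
A = λN = 2.524e17 decays/day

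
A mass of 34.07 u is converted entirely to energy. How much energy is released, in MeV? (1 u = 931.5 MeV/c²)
E = mc² = 31740 MeV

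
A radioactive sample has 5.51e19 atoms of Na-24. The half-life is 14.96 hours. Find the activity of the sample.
A = λN = 2.553e18 decays/hour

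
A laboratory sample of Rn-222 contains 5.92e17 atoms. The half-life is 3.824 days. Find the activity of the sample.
A = λN = 1.073e17 decays/day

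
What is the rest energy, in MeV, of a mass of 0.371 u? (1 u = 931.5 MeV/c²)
E = mc² = 345.6 MeV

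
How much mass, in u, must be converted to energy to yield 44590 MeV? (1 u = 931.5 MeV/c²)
m = E/c² = 47.87 u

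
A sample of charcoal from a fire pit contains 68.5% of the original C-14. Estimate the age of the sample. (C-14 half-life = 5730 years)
Age = t½ × log₂(1/ratio) = 3128 years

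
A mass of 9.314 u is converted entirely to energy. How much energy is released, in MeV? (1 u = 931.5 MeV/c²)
E = mc² = 8676 MeV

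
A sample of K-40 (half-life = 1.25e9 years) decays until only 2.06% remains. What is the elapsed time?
t = t½ × log₂(N₀/N) = 7.002e9 years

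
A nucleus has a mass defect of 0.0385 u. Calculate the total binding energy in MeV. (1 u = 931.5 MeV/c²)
B.E. = Δm × 931.5 = 35.86 MeV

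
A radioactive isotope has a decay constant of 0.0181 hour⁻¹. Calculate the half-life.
t½ = ln(2)/λ = 38.3 hours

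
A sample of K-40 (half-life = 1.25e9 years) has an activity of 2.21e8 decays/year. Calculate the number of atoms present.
N = A/λ = 3.985e17 atoms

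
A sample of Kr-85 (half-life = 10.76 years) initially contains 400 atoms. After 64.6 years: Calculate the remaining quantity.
N = N₀(1/2)^(t/t½) = 6.234 atoms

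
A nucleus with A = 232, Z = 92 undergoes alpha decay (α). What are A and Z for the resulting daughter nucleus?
Daughter: A = 228, Z = 90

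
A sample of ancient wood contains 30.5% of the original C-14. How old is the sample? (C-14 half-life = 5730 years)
Age = t½ × log₂(1/ratio) = 9816 years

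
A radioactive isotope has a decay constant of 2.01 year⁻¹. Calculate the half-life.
t½ = ln(2)/λ = 0.3448 years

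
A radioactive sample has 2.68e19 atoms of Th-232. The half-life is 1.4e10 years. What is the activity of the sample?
A = λN = 1.327e9 decays/year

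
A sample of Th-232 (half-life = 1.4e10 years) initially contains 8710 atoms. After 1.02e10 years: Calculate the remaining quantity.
N = N₀(1/2)^(t/t½) = 5256 atoms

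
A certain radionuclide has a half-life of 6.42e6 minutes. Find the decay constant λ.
λ = ln(2)/t½ = 1.08e-7 minute⁻¹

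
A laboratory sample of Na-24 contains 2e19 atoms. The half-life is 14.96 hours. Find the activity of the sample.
A = λN = 9.267e17 decays/hour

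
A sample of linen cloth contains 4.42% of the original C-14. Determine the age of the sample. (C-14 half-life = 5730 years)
Age = t½ × log₂(1/ratio) = 25780 years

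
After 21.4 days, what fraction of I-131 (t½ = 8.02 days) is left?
N/N₀ = (1/2)^(t/t½) = 0.1573 = 15.7%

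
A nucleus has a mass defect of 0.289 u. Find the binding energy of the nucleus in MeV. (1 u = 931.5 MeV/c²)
B.E. = Δm × 931.5 = 269.2 MeV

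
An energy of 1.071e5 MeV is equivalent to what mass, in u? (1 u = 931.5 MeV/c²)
m = E/c² = 115 u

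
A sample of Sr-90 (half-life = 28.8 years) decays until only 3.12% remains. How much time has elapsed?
t = t½ × log₂(N₀/N) = 144.1 years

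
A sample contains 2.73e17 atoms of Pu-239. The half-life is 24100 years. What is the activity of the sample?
A = λN = 7.852e12 decays/year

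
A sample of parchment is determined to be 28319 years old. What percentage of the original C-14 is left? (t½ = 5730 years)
N/N₀ = (1/2)^(t/t½) = 0.03253 = 3.25%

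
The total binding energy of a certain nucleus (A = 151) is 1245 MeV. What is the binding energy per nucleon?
B.E./A = 1245/151 = 8.245 MeV/nucleon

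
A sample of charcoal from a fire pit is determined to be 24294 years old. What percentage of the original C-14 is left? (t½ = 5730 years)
N/N₀ = (1/2)^(t/t½) = 0.05293 = 5.29%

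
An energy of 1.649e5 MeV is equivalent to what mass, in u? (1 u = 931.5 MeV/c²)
m = E/c² = 177 u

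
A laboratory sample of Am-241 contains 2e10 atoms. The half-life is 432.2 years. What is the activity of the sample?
A = λN = 3.208e7 decays/year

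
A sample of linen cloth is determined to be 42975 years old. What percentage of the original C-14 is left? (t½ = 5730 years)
N/N₀ = (1/2)^(t/t½) = 0.005524 = 0.552%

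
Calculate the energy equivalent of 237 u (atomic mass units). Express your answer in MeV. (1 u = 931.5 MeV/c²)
E = mc² = 2.208e5 MeV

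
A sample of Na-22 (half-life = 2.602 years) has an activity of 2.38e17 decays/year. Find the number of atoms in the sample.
N = A/λ = 8.934e17 atoms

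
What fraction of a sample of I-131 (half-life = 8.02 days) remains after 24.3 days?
N/N₀ = (1/2)^(t/t½) = 0.1224 = 12.2%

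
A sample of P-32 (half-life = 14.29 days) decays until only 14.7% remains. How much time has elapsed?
t = t½ × log₂(N₀/N) = 39.53 days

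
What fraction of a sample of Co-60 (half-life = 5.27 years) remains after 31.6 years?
N/N₀ = (1/2)^(t/t½) = 0.01567 = 1.57%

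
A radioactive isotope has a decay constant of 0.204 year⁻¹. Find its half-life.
t½ = ln(2)/λ = 3.398 years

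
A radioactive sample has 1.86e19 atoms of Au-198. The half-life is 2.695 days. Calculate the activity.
A = λN = 4.784e18 decays/day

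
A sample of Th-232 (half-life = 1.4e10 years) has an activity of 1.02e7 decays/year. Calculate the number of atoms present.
N = A/λ = 2.06e17 atoms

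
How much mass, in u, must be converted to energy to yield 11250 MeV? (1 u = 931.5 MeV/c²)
m = E/c² = 12.08 u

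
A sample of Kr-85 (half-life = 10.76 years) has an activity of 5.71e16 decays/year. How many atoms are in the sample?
N = A/λ = 8.864e17 atoms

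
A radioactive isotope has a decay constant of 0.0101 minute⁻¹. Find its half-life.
t½ = ln(2)/λ = 68.63 minutes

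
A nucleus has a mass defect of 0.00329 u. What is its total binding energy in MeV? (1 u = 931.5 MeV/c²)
B.E. = Δm × 931.5 = 3.065 MeV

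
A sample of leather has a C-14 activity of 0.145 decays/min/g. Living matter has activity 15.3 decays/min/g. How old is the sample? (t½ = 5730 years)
Age = t½ × log₂(A₀/A) = 38510 years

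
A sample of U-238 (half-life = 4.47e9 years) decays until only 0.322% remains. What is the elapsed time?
t = t½ × log₂(N₀/N) = 3.701e10 years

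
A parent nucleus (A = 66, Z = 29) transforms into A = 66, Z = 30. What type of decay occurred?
ΔA = 0, ΔZ = +1 ⇒ beta-minus decay (β⁻)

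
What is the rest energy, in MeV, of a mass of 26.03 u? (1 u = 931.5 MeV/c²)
E = mc² = 24250 MeV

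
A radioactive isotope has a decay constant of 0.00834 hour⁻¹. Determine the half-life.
t½ = ln(2)/λ = 83.11 hours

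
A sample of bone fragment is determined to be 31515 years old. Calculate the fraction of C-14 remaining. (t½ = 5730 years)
N/N₀ = (1/2)^(t/t½) = 0.0221 = 2.21%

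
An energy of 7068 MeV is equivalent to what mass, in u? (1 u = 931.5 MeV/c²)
m = E/c² = 7.588 u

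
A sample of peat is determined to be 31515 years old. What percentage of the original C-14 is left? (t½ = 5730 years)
N/N₀ = (1/2)^(t/t½) = 0.0221 = 2.21%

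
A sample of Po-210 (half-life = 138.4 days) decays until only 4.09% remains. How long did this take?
t = t½ × log₂(N₀/N) = 638.3 days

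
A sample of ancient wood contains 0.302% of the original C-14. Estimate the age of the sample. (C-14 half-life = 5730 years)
Age = t½ × log₂(1/ratio) = 47970 years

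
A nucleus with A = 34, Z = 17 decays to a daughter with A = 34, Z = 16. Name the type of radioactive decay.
ΔA = 0, ΔZ = -1 ⇒ beta-plus decay (β⁺) or electron capture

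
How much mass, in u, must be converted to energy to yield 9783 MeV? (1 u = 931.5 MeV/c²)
m = E/c² = 10.5 u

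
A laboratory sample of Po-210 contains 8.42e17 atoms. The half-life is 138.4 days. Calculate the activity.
A = λN = 4.217e15 decays/day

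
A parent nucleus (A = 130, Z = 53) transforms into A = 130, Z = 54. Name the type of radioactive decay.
ΔA = 0, ΔZ = +1 ⇒ beta-minus decay (β⁻)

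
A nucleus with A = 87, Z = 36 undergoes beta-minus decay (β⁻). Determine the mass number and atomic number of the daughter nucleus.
Daughter: A = 87, Z = 37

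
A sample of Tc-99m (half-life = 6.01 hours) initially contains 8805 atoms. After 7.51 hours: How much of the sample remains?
N = N₀(1/2)^(t/t½) = 3703 atoms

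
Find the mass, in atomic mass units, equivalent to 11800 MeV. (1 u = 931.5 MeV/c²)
m = E/c² = 12.67 u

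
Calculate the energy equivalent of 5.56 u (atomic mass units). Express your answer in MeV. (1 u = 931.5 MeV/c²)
E = mc² = 5179 MeV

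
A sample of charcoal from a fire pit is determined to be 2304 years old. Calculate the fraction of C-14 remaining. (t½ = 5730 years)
N/N₀ = (1/2)^(t/t½) = 0.7568 = 75.7%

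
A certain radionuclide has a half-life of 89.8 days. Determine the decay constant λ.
λ = ln(2)/t½ = 0.007719 day⁻¹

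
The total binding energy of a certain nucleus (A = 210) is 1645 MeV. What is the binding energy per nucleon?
B.E./A = 1645/210 = 7.833 MeV/nucleon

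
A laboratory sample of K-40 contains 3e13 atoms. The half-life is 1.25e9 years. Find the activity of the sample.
A = λN = 16640 decays/year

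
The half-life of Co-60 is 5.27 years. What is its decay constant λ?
λ = ln(2)/t½ = 0.1315 year⁻¹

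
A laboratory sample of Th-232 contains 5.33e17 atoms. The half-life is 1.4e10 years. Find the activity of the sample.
A = λN = 2.639e7 decays/year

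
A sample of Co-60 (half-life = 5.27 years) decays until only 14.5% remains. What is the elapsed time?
t = t½ × log₂(N₀/N) = 14.68 years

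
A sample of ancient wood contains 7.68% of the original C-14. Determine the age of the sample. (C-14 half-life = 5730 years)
Age = t½ × log₂(1/ratio) = 21220 years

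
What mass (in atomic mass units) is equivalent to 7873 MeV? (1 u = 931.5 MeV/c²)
m = E/c² = 8.452 u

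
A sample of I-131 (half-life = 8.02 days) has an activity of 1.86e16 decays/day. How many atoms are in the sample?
N = A/λ = 2.152e17 atoms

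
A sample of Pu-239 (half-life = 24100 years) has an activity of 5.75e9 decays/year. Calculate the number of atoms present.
N = A/λ = 1.999e14 atoms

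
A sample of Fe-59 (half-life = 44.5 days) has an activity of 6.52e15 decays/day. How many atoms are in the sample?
N = A/λ = 4.186e17 atoms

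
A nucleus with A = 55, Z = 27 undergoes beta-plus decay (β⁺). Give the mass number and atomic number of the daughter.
Daughter: A = 55, Z = 26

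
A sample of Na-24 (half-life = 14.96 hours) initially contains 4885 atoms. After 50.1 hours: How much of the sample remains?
N = N₀(1/2)^(t/t½) = 479.4 atoms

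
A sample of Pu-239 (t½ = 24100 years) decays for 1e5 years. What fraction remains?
N/N₀ = (1/2)^(t/t½) = 0.05635 = 5.64%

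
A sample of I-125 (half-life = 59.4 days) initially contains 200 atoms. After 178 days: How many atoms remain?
N = N₀(1/2)^(t/t½) = 25.06 atoms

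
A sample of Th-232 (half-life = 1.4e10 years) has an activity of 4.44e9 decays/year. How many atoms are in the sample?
N = A/λ = 8.968e19 atoms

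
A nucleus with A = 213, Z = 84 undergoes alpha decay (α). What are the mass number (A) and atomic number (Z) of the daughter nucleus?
Daughter: A = 209, Z = 82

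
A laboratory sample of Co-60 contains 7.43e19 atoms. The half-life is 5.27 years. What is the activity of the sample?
A = λN = 9.772e18 decays/year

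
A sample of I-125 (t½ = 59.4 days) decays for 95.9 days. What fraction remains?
N/N₀ = (1/2)^(t/t½) = 0.3266 = 32.7%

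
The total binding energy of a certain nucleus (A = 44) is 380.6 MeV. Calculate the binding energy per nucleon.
B.E./A = 380.6/44 = 8.65 MeV/nucleon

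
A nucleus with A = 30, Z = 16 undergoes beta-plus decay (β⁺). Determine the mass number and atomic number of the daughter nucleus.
Daughter: A = 30, Z = 15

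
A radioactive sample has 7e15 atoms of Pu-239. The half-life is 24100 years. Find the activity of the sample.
A = λN = 2.013e11 decays/year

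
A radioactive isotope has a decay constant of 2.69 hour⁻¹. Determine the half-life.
t½ = ln(2)/λ = 0.2577 hours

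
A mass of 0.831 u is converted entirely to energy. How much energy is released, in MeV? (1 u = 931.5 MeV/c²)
E = mc² = 774.1 MeV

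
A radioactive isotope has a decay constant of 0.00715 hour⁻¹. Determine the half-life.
t½ = ln(2)/λ = 96.94 hours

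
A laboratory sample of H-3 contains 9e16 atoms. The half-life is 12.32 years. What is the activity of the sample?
A = λN = 5.064e15 decays/year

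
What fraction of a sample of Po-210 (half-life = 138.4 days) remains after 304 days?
N/N₀ = (1/2)^(t/t½) = 0.2182 = 21.8%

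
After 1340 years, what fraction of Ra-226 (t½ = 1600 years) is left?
N/N₀ = (1/2)^(t/t½) = 0.5596 = 56%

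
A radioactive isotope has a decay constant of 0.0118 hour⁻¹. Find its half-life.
t½ = ln(2)/λ = 58.74 hours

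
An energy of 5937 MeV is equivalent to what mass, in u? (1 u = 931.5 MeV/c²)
m = E/c² = 6.374 u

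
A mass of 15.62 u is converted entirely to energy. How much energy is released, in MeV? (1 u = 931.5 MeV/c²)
E = mc² = 14550 MeV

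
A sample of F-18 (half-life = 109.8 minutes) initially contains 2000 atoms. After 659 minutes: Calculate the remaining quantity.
N = N₀(1/2)^(t/t½) = 31.21 atoms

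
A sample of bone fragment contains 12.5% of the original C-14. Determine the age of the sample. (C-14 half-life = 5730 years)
Age = t½ × log₂(1/ratio) = 17190 years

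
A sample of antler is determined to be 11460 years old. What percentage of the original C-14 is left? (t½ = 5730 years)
N/N₀ = (1/2)^(t/t½) = 0.25 = 25%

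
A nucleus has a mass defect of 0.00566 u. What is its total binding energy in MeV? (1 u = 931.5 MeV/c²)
B.E. = Δm × 931.5 = 5.272 MeV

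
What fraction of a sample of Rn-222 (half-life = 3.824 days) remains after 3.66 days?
N/N₀ = (1/2)^(t/t½) = 0.5151 = 51.5%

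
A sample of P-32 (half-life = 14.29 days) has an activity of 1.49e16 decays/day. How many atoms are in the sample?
N = A/λ = 3.072e17 atoms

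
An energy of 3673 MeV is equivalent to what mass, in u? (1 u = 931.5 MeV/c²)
m = E/c² = 3.943 u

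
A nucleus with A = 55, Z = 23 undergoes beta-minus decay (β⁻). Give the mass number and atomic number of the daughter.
Daughter: A = 55, Z = 24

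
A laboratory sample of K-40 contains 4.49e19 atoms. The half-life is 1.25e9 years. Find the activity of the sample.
A = λN = 2.49e10 decays/year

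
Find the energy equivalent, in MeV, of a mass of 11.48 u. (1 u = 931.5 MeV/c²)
E = mc² = 10690 MeV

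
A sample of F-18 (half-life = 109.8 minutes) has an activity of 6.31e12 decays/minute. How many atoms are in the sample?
N = A/λ = 9.996e14 atoms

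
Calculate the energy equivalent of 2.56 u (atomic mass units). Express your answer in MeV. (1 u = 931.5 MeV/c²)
E = mc² = 2385 MeV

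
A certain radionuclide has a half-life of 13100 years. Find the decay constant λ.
λ = ln(2)/t½ = 5.291e-5 year⁻¹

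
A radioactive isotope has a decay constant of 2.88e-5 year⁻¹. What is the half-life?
t½ = ln(2)/λ = 24070 years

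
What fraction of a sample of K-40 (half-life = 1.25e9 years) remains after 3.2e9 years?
N/N₀ = (1/2)^(t/t½) = 0.1696 = 17%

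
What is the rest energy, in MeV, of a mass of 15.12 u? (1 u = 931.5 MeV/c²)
E = mc² = 14080 MeV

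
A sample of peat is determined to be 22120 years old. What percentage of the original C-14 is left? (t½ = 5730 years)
N/N₀ = (1/2)^(t/t½) = 0.06885 = 6.89%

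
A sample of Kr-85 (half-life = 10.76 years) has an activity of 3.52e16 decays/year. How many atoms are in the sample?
N = A/λ = 5.464e17 atoms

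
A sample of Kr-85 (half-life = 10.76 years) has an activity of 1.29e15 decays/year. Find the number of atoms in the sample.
N = A/λ = 2.003e16 atoms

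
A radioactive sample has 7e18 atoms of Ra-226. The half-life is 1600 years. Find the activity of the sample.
A = λN = 3.033e15 decays/year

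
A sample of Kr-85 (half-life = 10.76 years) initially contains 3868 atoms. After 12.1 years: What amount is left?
N = N₀(1/2)^(t/t½) = 1774 atoms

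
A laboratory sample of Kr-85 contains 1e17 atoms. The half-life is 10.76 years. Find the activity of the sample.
A = λN = 6.442e15 decays/year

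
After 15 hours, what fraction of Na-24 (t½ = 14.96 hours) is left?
N/N₀ = (1/2)^(t/t½) = 0.4991 = 49.9%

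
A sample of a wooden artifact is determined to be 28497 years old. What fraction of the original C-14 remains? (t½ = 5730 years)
N/N₀ = (1/2)^(t/t½) = 0.03183 = 3.18%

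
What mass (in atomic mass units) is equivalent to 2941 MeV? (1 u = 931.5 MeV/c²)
m = E/c² = 3.157 u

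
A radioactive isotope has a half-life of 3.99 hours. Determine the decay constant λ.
λ = ln(2)/t½ = 0.1737 hour⁻¹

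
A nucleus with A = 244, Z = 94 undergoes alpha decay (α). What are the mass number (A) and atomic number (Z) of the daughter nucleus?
Daughter: A = 240, Z = 92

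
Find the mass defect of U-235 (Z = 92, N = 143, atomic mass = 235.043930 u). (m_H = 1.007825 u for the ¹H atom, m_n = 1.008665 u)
Δm = Z·m_H + N·m_n − M = 1.915 u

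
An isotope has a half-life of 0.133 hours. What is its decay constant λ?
λ = ln(2)/t½ = 5.212 hour⁻¹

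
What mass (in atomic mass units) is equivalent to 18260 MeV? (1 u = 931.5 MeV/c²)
m = E/c² = 19.6 u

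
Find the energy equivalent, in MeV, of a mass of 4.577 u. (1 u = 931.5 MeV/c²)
E = mc² = 4263 MeV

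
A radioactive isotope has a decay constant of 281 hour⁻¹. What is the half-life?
t½ = ln(2)/λ = 0.002467 hours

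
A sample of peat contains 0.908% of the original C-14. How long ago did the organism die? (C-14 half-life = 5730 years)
Age = t½ × log₂(1/ratio) = 38870 years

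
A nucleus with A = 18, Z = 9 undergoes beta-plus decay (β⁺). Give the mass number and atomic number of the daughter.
Daughter: A = 18, Z = 8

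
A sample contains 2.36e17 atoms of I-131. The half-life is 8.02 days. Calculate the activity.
A = λN = 2.04e16 decays/day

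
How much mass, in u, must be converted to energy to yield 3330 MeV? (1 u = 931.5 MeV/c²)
m = E/c² = 3.575 u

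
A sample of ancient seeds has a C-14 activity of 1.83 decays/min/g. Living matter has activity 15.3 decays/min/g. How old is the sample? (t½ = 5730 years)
Age = t½ × log₂(A₀/A) = 17550 years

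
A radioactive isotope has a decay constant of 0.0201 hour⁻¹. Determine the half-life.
t½ = ln(2)/λ = 34.48 hours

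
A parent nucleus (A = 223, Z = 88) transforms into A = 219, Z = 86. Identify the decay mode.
ΔA = -4, ΔZ = -2 ⇒ alpha decay (α)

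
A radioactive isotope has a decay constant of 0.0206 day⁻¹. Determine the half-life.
t½ = ln(2)/λ = 33.65 days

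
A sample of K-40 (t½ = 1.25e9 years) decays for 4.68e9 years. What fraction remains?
N/N₀ = (1/2)^(t/t½) = 0.07464 = 7.46%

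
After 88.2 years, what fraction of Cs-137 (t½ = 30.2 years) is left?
N/N₀ = (1/2)^(t/t½) = 0.1321 = 13.2%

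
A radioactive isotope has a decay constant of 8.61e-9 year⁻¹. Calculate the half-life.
t½ = ln(2)/λ = 8.05e7 years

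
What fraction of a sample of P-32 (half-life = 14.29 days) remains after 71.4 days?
N/N₀ = (1/2)^(t/t½) = 0.03133 = 3.13%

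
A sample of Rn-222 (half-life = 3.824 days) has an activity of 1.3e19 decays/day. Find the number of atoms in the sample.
N = A/λ = 7.172e19 atoms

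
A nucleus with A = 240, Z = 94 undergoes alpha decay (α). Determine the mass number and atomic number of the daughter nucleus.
Daughter: A = 236, Z = 92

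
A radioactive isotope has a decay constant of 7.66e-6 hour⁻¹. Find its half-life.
t½ = ln(2)/λ = 90490 hours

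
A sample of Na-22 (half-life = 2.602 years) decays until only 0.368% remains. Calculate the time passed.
t = t½ × log₂(N₀/N) = 21.04 years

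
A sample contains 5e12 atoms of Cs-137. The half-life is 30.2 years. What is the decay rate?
A = λN = 1.148e11 decays/year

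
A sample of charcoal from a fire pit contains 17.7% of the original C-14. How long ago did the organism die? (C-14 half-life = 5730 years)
Age = t½ × log₂(1/ratio) = 14310 years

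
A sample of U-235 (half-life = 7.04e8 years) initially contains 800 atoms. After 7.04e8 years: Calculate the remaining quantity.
N = N₀(1/2)^(t/t½) = 400 atoms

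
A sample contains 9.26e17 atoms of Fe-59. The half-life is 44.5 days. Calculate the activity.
A = λN = 1.442e16 decays/day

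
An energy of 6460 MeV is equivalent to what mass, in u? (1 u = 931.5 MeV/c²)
m = E/c² = 6.935 u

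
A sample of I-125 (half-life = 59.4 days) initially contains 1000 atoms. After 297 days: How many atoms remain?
N = N₀(1/2)^(t/t½) = 31.25 atoms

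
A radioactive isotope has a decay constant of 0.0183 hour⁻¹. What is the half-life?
t½ = ln(2)/λ = 37.88 hours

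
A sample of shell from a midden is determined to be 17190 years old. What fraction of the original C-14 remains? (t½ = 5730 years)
N/N₀ = (1/2)^(t/t½) = 0.125 = 12.5%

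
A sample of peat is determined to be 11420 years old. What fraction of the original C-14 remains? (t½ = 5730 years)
N/N₀ = (1/2)^(t/t½) = 0.2512 = 25.1%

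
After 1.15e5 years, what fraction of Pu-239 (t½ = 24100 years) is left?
N/N₀ = (1/2)^(t/t½) = 0.03661 = 3.66%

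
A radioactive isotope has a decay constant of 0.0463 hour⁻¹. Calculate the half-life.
t½ = ln(2)/λ = 14.97 hours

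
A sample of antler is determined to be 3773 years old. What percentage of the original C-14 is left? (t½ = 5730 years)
N/N₀ = (1/2)^(t/t½) = 0.6336 = 63.4%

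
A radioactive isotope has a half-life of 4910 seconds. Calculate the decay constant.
λ = ln(2)/t½ = 1.412e-4 second⁻¹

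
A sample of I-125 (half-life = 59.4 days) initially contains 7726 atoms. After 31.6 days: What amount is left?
N = N₀(1/2)^(t/t½) = 5343 atoms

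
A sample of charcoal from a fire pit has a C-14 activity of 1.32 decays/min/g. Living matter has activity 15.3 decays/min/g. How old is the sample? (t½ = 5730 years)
Age = t½ × log₂(A₀/A) = 20260 years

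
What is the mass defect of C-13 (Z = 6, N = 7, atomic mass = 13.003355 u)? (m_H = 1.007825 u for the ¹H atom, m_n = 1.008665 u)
Δm = Z·m_H + N·m_n − M = 0.1043 u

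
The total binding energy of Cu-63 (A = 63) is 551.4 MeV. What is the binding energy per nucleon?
B.E./A = 551.4/63 = 8.752 MeV/nucleon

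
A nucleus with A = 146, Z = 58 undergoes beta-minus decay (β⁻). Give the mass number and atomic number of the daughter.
Daughter: A = 146, Z = 59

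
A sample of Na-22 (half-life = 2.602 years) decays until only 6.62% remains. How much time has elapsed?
t = t½ × log₂(N₀/N) = 10.19 years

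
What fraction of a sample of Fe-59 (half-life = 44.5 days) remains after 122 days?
N/N₀ = (1/2)^(t/t½) = 0.1495 = 15%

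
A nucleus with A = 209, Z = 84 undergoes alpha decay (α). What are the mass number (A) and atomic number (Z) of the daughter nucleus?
Daughter: A = 205, Z = 82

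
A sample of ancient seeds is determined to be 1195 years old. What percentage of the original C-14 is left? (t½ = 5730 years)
N/N₀ = (1/2)^(t/t½) = 0.8654 = 86.5%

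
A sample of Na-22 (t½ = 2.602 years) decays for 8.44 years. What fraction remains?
N/N₀ = (1/2)^(t/t½) = 0.1056 = 10.6%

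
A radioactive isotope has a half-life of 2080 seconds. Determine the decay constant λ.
λ = ln(2)/t½ = 3.332e-4 second⁻¹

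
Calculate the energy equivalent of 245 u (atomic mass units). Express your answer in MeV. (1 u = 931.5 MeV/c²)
E = mc² = 2.282e5 MeV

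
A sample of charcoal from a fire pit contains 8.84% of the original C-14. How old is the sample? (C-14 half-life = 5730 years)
Age = t½ × log₂(1/ratio) = 20050 years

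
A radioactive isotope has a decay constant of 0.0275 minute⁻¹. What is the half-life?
t½ = ln(2)/λ = 25.21 minutes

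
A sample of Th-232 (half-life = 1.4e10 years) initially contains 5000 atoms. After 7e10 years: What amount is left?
N = N₀(1/2)^(t/t½) = 156.2 atoms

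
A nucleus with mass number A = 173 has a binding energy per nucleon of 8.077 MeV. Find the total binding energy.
B.E. = 8.077 × 173 = 1397 MeV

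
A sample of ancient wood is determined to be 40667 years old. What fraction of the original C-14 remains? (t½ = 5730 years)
N/N₀ = (1/2)^(t/t½) = 0.007303 = 0.73%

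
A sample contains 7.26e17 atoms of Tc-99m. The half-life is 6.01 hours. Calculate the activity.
A = λN = 8.373e16 decays/hour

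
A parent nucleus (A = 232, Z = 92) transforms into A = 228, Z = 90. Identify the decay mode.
ΔA = -4, ΔZ = -2 ⇒ alpha decay (α)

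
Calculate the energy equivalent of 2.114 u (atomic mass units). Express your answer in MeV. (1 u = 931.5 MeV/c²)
E = mc² = 1969 MeV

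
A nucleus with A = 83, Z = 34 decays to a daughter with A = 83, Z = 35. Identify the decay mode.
ΔA = 0, ΔZ = +1 ⇒ beta-minus decay (β⁻)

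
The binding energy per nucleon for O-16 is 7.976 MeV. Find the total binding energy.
B.E. = 7.976 × 16 = 127.6 MeV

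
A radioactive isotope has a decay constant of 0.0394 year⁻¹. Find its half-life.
t½ = ln(2)/λ = 17.59 years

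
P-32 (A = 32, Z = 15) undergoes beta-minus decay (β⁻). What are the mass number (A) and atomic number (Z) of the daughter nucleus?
Daughter: A = 32, Z = 16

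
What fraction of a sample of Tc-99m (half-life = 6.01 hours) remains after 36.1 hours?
N/N₀ = (1/2)^(t/t½) = 0.01555 = 1.56%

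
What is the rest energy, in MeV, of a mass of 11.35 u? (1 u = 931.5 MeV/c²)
E = mc² = 10570 MeV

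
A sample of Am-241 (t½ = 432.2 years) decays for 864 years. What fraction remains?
N/N₀ = (1/2)^(t/t½) = 0.2502 = 25%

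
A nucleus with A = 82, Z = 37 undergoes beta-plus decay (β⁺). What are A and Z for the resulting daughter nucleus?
Daughter: A = 82, Z = 36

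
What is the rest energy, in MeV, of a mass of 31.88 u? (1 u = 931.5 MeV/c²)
E = mc² = 29700 MeV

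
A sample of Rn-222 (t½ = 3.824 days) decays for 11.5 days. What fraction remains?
N/N₀ = (1/2)^(t/t½) = 0.1244 = 12.4%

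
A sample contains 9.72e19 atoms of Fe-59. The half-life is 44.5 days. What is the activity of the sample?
A = λN = 1.514e18 decays/day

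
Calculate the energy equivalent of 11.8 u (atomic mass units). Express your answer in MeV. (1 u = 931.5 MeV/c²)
E = mc² = 10990 MeV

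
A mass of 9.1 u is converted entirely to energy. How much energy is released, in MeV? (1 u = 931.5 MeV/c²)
E = mc² = 8477 MeV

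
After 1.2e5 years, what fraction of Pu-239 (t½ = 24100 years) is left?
N/N₀ = (1/2)^(t/t½) = 0.0317 = 3.17%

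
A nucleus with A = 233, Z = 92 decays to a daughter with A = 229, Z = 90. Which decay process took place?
ΔA = -4, ΔZ = -2 ⇒ alpha decay (α)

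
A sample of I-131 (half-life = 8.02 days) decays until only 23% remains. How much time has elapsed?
t = t½ × log₂(N₀/N) = 17 days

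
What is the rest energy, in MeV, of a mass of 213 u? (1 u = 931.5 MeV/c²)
E = mc² = 1.984e5 MeV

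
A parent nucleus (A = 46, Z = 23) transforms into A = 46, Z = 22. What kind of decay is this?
ΔA = 0, ΔZ = -1 ⇒ beta-plus decay (β⁺) or electron capture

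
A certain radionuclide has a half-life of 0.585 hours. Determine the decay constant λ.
λ = ln(2)/t½ = 1.185 hour⁻¹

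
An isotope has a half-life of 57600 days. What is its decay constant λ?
λ = ln(2)/t½ = 1.203e-5 day⁻¹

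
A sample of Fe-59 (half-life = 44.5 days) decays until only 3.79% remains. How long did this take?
t = t½ × log₂(N₀/N) = 210.1 days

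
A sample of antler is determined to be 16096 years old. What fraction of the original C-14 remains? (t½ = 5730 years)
N/N₀ = (1/2)^(t/t½) = 0.1427 = 14.3%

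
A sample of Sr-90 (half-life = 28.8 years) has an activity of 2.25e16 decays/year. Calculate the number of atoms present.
N = A/λ = 9.349e17 atoms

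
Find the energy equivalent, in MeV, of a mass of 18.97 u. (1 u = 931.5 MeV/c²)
E = mc² = 17670 MeV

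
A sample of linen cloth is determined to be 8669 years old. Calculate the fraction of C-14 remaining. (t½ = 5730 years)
N/N₀ = (1/2)^(t/t½) = 0.3504 = 35%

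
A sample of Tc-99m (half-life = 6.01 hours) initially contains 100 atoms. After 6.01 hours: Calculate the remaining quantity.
N = N₀(1/2)^(t/t½) = 50 atoms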